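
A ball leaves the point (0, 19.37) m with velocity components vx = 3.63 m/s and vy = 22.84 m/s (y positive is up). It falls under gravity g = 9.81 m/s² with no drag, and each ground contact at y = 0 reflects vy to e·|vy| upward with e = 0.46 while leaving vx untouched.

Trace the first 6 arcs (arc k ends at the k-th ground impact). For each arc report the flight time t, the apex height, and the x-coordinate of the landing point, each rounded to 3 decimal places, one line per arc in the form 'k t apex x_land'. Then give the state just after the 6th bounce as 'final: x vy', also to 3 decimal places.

Arc 1: start y=19.370, vy=22.840 → t=5.389, apex=45.958, x_land=19.563, impact vy=-30.028
  bounce: vy ← 0.46·30.028 = 13.813
Arc 2: start y=0.000, vy=13.813 → t=2.816, apex=9.725, x_land=29.785, impact vy=-13.813
  bounce: vy ← 0.46·13.813 = 6.354
Arc 3: start y=0.000, vy=6.354 → t=1.295, apex=2.058, x_land=34.488, impact vy=-6.354
  bounce: vy ← 0.46·6.354 = 2.923
Arc 4: start y=0.000, vy=2.923 → t=0.596, apex=0.435, x_land=36.651, impact vy=-2.923
  bounce: vy ← 0.46·2.923 = 1.345
Arc 5: start y=0.000, vy=1.345 → t=0.274, apex=0.092, x_land=37.646, impact vy=-1.345
  bounce: vy ← 0.46·1.345 = 0.618
Arc 6: start y=0.000, vy=0.618 → t=0.126, apex=0.019, x_land=38.104, impact vy=-0.618
  bounce: vy ← 0.46·0.618 = 0.284

1 5.389 45.958 19.563
2 2.816 9.725 29.785
3 1.295 2.058 34.488
4 0.596 0.435 36.651
5 0.274 0.092 37.646
6 0.126 0.019 38.104
final: 38.104 0.284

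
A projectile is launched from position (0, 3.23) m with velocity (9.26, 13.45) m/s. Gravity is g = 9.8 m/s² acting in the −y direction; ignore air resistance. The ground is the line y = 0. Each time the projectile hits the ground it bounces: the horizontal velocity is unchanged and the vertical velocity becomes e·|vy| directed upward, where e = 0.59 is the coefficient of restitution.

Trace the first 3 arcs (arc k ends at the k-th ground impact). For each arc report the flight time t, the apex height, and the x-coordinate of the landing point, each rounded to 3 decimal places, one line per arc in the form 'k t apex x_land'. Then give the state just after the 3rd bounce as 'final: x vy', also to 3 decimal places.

Arc 1: start y=3.230, vy=13.450 → t=2.967, apex=12.460, x_land=27.475, impact vy=-15.627
  bounce: vy ← 0.59·15.627 = 9.220
Arc 2: start y=0.000, vy=9.220 → t=1.882, apex=4.337, x_land=44.899, impact vy=-9.220
  bounce: vy ← 0.59·9.220 = 5.440
Arc 3: start y=0.000, vy=5.440 → t=1.110, apex=1.510, x_land=55.179, impact vy=-5.440
  bounce: vy ← 0.59·5.440 = 3.210

1 2.967 12.460 27.475
2 1.882 4.337 44.899
3 1.110 1.510 55.179
final: 55.179 3.210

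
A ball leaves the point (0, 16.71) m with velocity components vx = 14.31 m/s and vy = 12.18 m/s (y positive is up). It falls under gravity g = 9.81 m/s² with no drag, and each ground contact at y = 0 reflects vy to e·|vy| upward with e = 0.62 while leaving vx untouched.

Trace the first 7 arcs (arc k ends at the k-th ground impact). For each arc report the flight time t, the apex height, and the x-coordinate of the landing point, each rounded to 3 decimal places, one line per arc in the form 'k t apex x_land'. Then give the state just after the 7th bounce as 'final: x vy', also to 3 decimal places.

Arc 1: start y=16.710, vy=12.180 → t=3.466, apex=24.271, x_land=49.599, impact vy=-21.822
  bounce: vy ← 0.62·21.822 = 13.530
Arc 2: start y=0.000, vy=13.530 → t=2.758, apex=9.330, x_land=89.071, impact vy=-13.530
  bounce: vy ← 0.62·13.530 = 8.388
Arc 3: start y=0.000, vy=8.388 → t=1.710, apex=3.586, x_land=113.544, impact vy=-8.388
  bounce: vy ← 0.62·8.388 = 5.201
Arc 4: start y=0.000, vy=5.201 → t=1.060, apex=1.379, x_land=128.717, impact vy=-5.201
  bounce: vy ← 0.62·5.201 = 3.225
Arc 5: start y=0.000, vy=3.225 → t=0.657, apex=0.530, x_land=138.124, impact vy=-3.225
  bounce: vy ← 0.62·3.225 = 1.999
Arc 6: start y=0.000, vy=1.999 → t=0.408, apex=0.204, x_land=143.957, impact vy=-1.999
  bounce: vy ← 0.62·1.999 = 1.239
Arc 7: start y=0.000, vy=1.239 → t=0.253, apex=0.078, x_land=147.573, impact vy=-1.239
  bounce: vy ← 0.62·1.239 = 0.768

1 3.466 24.271 49.599
2 2.758 9.330 89.071
3 1.710 3.586 113.544
4 1.060 1.379 128.717
5 0.657 0.530 138.124
6 0.408 0.204 143.957
7 0.253 0.078 147.573
final: 147.573 0.768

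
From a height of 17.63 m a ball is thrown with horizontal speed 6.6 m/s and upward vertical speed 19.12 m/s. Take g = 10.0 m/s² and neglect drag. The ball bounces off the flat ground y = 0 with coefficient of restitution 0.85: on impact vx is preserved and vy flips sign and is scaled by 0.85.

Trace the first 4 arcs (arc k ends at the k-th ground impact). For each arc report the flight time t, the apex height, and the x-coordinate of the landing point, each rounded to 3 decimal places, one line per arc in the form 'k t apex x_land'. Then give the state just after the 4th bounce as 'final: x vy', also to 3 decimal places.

Arc 1: start y=17.630, vy=19.120 → t=4.592, apex=35.909, x_land=30.306, impact vy=-26.799
  bounce: vy ← 0.85·26.799 = 22.779
Arc 2: start y=0.000, vy=22.779 → t=4.556, apex=25.944, x_land=60.375, impact vy=-22.779
  bounce: vy ← 0.85·22.779 = 19.362
Arc 3: start y=0.000, vy=19.362 → t=3.872, apex=18.745, x_land=85.933, impact vy=-19.362
  bounce: vy ← 0.85·19.362 = 16.458
Arc 4: start y=0.000, vy=16.458 → t=3.292, apex=13.543, x_land=107.657, impact vy=-16.458
  bounce: vy ← 0.85·16.458 = 13.989

1 4.592 35.909 30.306
2 4.556 25.944 60.375
3 3.872 18.745 85.933
4 3.292 13.543 107.657
final: 107.657 13.989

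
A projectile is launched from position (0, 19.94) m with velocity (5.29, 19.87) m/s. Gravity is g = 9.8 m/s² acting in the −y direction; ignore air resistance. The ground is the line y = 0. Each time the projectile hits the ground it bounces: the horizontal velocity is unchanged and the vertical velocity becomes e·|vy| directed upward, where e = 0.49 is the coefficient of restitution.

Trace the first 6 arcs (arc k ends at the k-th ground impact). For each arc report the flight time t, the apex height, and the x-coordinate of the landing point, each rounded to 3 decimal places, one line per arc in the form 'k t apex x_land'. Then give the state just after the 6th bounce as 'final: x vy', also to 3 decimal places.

Arc 1: start y=19.940, vy=19.870 → t=4.888, apex=40.084, x_land=25.856, impact vy=-28.029
  bounce: vy ← 0.49·28.029 = 13.734
Arc 2: start y=0.000, vy=13.734 → t=2.803, apex=9.624, x_land=40.683, impact vy=-13.734
  bounce: vy ← 0.49·13.734 = 6.730
Arc 3: start y=0.000, vy=6.730 → t=1.373, apex=2.311, x_land=47.949, impact vy=-6.730
  bounce: vy ← 0.49·6.730 = 3.298
Arc 4: start y=0.000, vy=3.298 → t=0.673, apex=0.555, x_land=51.509, impact vy=-3.298
  bounce: vy ← 0.49·3.298 = 1.616
Arc 5: start y=0.000, vy=1.616 → t=0.330, apex=0.133, x_land=53.253, impact vy=-1.616
  bounce: vy ← 0.49·1.616 = 0.792
Arc 6: start y=0.000, vy=0.792 → t=0.162, apex=0.032, x_land=54.108, impact vy=-0.792
  bounce: vy ← 0.49·0.792 = 0.388

1 4.888 40.084 25.856
2 2.803 9.624 40.683
3 1.373 2.311 47.949
4 0.673 0.555 51.509
5 0.330 0.133 53.253
6 0.162 0.032 54.108
final: 54.108 0.388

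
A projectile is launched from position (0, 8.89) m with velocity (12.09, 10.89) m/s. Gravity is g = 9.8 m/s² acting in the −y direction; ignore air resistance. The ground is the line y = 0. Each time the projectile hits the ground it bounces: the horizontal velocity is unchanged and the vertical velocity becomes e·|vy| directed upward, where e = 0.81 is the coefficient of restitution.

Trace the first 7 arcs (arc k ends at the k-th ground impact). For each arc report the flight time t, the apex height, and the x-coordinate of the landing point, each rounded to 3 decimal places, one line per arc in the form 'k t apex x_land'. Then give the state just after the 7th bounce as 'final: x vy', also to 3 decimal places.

Arc 1: start y=8.890, vy=10.890 → t=2.857, apex=14.941, x_land=34.546, impact vy=-17.112
  bounce: vy ← 0.81·17.112 = 13.861
Arc 2: start y=0.000, vy=13.861 → t=2.829, apex=9.803, x_land=68.746, impact vy=-13.861
  bounce: vy ← 0.81·13.861 = 11.227
Arc 3: start y=0.000, vy=11.227 → t=2.291, apex=6.431, x_land=96.448, impact vy=-11.227
  bounce: vy ← 0.81·11.227 = 9.094
Arc 4: start y=0.000, vy=9.094 → t=1.856, apex=4.220, x_land=118.887, impact vy=-9.094
  bounce: vy ← 0.81·9.094 = 7.366
Arc 5: start y=0.000, vy=7.366 → t=1.503, apex=2.769, x_land=137.062, impact vy=-7.366
  bounce: vy ← 0.81·7.366 = 5.967
Arc 6: start y=0.000, vy=5.967 → t=1.218, apex=1.816, x_land=151.784, impact vy=-5.967
  bounce: vy ← 0.81·5.967 = 4.833
Arc 7: start y=0.000, vy=4.833 → t=0.986, apex=1.192, x_land=163.709, impact vy=-4.833
  bounce: vy ← 0.81·4.833 = 3.915

1 2.857 14.941 34.546
2 2.829 9.803 68.746
3 2.291 6.431 96.448
4 1.856 4.220 118.887
5 1.503 2.769 137.062
6 1.218 1.816 151.784
7 0.986 1.192 163.709
final: 163.709 3.915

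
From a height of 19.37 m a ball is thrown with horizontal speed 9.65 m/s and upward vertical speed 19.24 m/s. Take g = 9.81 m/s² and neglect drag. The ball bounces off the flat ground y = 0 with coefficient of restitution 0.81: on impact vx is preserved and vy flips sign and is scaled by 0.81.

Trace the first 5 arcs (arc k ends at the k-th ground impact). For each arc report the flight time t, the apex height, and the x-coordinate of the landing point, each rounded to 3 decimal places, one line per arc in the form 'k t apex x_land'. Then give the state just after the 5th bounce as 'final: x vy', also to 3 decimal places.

Arc 1: start y=19.370, vy=19.240 → t=4.753, apex=38.237, x_land=45.870, impact vy=-27.390
  bounce: vy ← 0.81·27.390 = 22.186
Arc 2: start y=0.000, vy=22.186 → t=4.523, apex=25.088, x_land=89.518, impact vy=-22.186
  bounce: vy ← 0.81·22.186 = 17.971
Arc 3: start y=0.000, vy=17.971 → t=3.664, apex=16.460, x_land=124.873, impact vy=-17.971
  bounce: vy ← 0.81·17.971 = 14.556
Arc 4: start y=0.000, vy=14.556 → t=2.968, apex=10.799, x_land=153.510, impact vy=-14.556
  bounce: vy ← 0.81·14.556 = 11.791
Arc 5: start y=0.000, vy=11.791 → t=2.404, apex=7.085, x_land=176.707, impact vy=-11.791
  bounce: vy ← 0.81·11.791 = 9.550

1 4.753 38.237 45.870
2 4.523 25.088 89.518
3 3.664 16.460 124.873
4 2.968 10.799 153.510
5 2.404 7.085 176.707
final: 176.707 9.550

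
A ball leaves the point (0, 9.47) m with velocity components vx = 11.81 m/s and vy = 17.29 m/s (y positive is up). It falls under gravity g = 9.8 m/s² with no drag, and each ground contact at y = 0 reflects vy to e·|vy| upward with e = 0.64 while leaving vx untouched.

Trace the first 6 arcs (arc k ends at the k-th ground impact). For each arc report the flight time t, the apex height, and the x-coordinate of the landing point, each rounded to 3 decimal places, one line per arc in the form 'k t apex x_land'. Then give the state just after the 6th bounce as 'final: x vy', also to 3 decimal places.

Arc 1: start y=9.470, vy=17.290 → t=4.010, apex=24.722, x_land=47.364, impact vy=-22.013
  bounce: vy ← 0.64·22.013 = 14.088
Arc 2: start y=0.000, vy=14.088 → t=2.875, apex=10.126, x_land=81.319, impact vy=-14.088
  bounce: vy ← 0.64·14.088 = 9.016
Arc 3: start y=0.000, vy=9.016 → t=1.840, apex=4.148, x_land=103.050, impact vy=-9.016
  bounce: vy ← 0.64·9.016 = 5.770
Arc 4: start y=0.000, vy=5.770 → t=1.178, apex=1.699, x_land=116.958, impact vy=-5.770
  bounce: vy ← 0.64·5.770 = 3.693
Arc 5: start y=0.000, vy=3.693 → t=0.754, apex=0.696, x_land=125.859, impact vy=-3.693
  bounce: vy ← 0.64·3.693 = 2.364
Arc 6: start y=0.000, vy=2.364 → t=0.482, apex=0.285, x_land=131.556, impact vy=-2.364
  bounce: vy ← 0.64·2.364 = 1.513

1 4.010 24.722 47.364
2 2.875 10.126 81.319
3 1.840 4.148 103.050
4 1.178 1.699 116.958
5 0.754 0.696 125.859
6 0.482 0.285 131.556
final: 131.556 1.513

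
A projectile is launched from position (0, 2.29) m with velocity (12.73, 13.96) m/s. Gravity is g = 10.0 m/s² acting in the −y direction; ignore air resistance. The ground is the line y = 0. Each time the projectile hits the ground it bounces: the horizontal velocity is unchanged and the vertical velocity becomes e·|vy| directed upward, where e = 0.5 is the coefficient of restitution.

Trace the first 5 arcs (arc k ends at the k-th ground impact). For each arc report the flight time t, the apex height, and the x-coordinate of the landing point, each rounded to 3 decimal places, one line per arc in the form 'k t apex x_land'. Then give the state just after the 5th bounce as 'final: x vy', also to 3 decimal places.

1 2.947 12.034 37.520
2 1.551 3.009 57.270
3 0.776 0.752 67.144
4 0.388 0.188 72.081
5 0.194 0.047 74.550
final: 74.550 0.485

Arc 1: start y=2.290, vy=13.960 → t=2.947, apex=12.034, x_land=37.520, impact vy=-15.514
  bounce: vy ← 0.5·15.514 = 7.757
Arc 2: start y=0.000, vy=7.757 → t=1.551, apex=3.009, x_land=57.270, impact vy=-7.757
  bounce: vy ← 0.5·7.757 = 3.878
Arc 3: start y=0.000, vy=3.878 → t=0.776, apex=0.752, x_land=67.144, impact vy=-3.878
  bounce: vy ← 0.5·3.878 = 1.939
Arc 4: start y=0.000, vy=1.939 → t=0.388, apex=0.188, x_land=72.081, impact vy=-1.939
  bounce: vy ← 0.5·1.939 = 0.970
Arc 5: start y=0.000, vy=0.970 → t=0.194, apex=0.047, x_land=74.550, impact vy=-0.970
  bounce: vy ← 0.5·0.970 = 0.485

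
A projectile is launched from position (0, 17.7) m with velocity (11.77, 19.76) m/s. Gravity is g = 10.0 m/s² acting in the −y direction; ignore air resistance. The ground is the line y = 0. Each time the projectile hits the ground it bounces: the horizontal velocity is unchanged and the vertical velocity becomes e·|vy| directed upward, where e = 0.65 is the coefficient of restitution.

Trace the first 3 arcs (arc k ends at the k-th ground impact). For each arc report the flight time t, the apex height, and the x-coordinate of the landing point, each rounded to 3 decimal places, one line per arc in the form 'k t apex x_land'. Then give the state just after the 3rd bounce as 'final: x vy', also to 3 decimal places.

1 4.704 37.223 55.372
2 3.547 15.727 97.120
3 2.306 6.645 124.257
final: 124.257 7.493

Arc 1: start y=17.700, vy=19.760 → t=4.704, apex=37.223, x_land=55.372, impact vy=-27.285
  bounce: vy ← 0.65·27.285 = 17.735
Arc 2: start y=0.000, vy=17.735 → t=3.547, apex=15.727, x_land=97.120, impact vy=-17.735
  bounce: vy ← 0.65·17.735 = 11.528
Arc 3: start y=0.000, vy=11.528 → t=2.306, apex=6.645, x_land=124.257, impact vy=-11.528
  bounce: vy ← 0.65·11.528 = 7.493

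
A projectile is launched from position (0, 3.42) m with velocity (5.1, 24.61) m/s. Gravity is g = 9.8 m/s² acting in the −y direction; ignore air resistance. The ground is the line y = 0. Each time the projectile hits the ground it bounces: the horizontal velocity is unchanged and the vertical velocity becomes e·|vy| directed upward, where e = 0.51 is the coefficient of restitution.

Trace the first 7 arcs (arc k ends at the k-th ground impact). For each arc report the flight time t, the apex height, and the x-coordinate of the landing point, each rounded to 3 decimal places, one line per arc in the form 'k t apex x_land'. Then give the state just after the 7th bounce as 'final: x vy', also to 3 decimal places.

1 5.158 34.321 26.305
2 2.699 8.927 40.072
3 1.377 2.322 47.093
4 0.702 0.604 50.674
5 0.358 0.157 52.500
6 0.183 0.041 53.432
7 0.093 0.011 53.907
final: 53.907 0.233

Arc 1: start y=3.420, vy=24.610 → t=5.158, apex=34.321, x_land=26.305, impact vy=-25.936
  bounce: vy ← 0.51·25.936 = 13.227
Arc 2: start y=0.000, vy=13.227 → t=2.699, apex=8.927, x_land=40.072, impact vy=-13.227
  bounce: vy ← 0.51·13.227 = 6.746
Arc 3: start y=0.000, vy=6.746 → t=1.377, apex=2.322, x_land=47.093, impact vy=-6.746
  bounce: vy ← 0.51·6.746 = 3.440
Arc 4: start y=0.000, vy=3.440 → t=0.702, apex=0.604, x_land=50.674, impact vy=-3.440
  bounce: vy ← 0.51·3.440 = 1.755
Arc 5: start y=0.000, vy=1.755 → t=0.358, apex=0.157, x_land=52.500, impact vy=-1.755
  bounce: vy ← 0.51·1.755 = 0.895
Arc 6: start y=0.000, vy=0.895 → t=0.183, apex=0.041, x_land=53.432, impact vy=-0.895
  bounce: vy ← 0.51·0.895 = 0.456
Arc 7: start y=0.000, vy=0.456 → t=0.093, apex=0.011, x_land=53.907, impact vy=-0.456
  bounce: vy ← 0.51·0.456 = 0.233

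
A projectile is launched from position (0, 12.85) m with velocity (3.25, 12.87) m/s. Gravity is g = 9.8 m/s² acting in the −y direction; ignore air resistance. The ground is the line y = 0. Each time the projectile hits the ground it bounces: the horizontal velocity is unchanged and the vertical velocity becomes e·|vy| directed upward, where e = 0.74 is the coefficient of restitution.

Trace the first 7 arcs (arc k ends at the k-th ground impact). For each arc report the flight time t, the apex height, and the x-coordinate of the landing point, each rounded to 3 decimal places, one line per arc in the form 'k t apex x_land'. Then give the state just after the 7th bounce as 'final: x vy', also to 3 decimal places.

Arc 1: start y=12.850, vy=12.870 → t=3.398, apex=21.301, x_land=11.044, impact vy=-20.433
  bounce: vy ← 0.74·20.433 = 15.120
Arc 2: start y=0.000, vy=15.120 → t=3.086, apex=11.664, x_land=21.073, impact vy=-15.120
  bounce: vy ← 0.74·15.120 = 11.189
Arc 3: start y=0.000, vy=11.189 → t=2.283, apex=6.387, x_land=28.494, impact vy=-11.189
  bounce: vy ← 0.74·11.189 = 8.280
Arc 4: start y=0.000, vy=8.280 → t=1.690, apex=3.498, x_land=33.986, impact vy=-8.280
  bounce: vy ← 0.74·8.280 = 6.127
Arc 5: start y=0.000, vy=6.127 → t=1.250, apex=1.915, x_land=38.050, impact vy=-6.127
  bounce: vy ← 0.74·6.127 = 4.534
Arc 6: start y=0.000, vy=4.534 → t=0.925, apex=1.049, x_land=41.057, impact vy=-4.534
  bounce: vy ← 0.74·4.534 = 3.355
Arc 7: start y=0.000, vy=3.355 → t=0.685, apex=0.574, x_land=43.283, impact vy=-3.355
  bounce: vy ← 0.74·3.355 = 2.483

1 3.398 21.301 11.044
2 3.086 11.664 21.073
3 2.283 6.387 28.494
4 1.690 3.498 33.986
5 1.250 1.915 38.050
6 0.925 1.049 41.057
7 0.685 0.574 43.283
final: 43.283 2.483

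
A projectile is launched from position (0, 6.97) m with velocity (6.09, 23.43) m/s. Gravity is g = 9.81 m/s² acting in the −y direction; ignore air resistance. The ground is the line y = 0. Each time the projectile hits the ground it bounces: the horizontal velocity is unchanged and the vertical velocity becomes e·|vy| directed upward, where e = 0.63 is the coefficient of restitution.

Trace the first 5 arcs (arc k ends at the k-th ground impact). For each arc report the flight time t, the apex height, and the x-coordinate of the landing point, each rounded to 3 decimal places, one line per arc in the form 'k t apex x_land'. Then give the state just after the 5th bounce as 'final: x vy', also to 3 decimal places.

Arc 1: start y=6.970, vy=23.430 → t=5.058, apex=34.950, x_land=30.801, impact vy=-26.186
  bounce: vy ← 0.63·26.186 = 16.497
Arc 2: start y=0.000, vy=16.497 → t=3.363, apex=13.872, x_land=51.284, impact vy=-16.497
  bounce: vy ← 0.63·16.497 = 10.393
Arc 3: start y=0.000, vy=10.393 → t=2.119, apex=5.506, x_land=64.189, impact vy=-10.393
  bounce: vy ← 0.63·10.393 = 6.548
Arc 4: start y=0.000, vy=6.548 → t=1.335, apex=2.185, x_land=72.318, impact vy=-6.548
  bounce: vy ← 0.63·6.548 = 4.125
Arc 5: start y=0.000, vy=4.125 → t=0.841, apex=0.867, x_land=77.440, impact vy=-4.125
  bounce: vy ← 0.63·4.125 = 2.599

1 5.058 34.950 30.801
2 3.363 13.872 51.284
3 2.119 5.506 64.189
4 1.335 2.185 72.318
5 0.841 0.867 77.440
final: 77.440 2.599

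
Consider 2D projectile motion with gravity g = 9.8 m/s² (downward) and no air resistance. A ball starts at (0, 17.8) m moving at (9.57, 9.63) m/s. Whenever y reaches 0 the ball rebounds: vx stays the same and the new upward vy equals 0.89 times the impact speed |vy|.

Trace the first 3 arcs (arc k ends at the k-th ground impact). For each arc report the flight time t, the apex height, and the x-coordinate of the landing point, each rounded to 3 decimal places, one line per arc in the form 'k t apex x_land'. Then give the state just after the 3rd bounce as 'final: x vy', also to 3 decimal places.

1 3.127 22.531 29.925
2 3.817 17.847 66.454
3 3.397 14.137 98.964
final: 98.964 14.815

Arc 1: start y=17.800, vy=9.630 → t=3.127, apex=22.531, x_land=29.925, impact vy=-21.015
  bounce: vy ← 0.89·21.015 = 18.703
Arc 2: start y=0.000, vy=18.703 → t=3.817, apex=17.847, x_land=66.454, impact vy=-18.703
  bounce: vy ← 0.89·18.703 = 16.646
Arc 3: start y=0.000, vy=16.646 → t=3.397, apex=14.137, x_land=98.964, impact vy=-16.646
  bounce: vy ← 0.89·16.646 = 14.815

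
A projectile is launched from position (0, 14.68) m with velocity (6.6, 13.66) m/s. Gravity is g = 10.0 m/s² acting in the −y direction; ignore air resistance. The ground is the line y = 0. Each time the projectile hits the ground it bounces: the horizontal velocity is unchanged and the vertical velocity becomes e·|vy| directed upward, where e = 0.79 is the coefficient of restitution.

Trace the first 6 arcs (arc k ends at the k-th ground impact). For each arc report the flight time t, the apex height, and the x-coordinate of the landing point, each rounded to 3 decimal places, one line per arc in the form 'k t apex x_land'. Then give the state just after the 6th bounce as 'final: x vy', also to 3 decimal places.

Arc 1: start y=14.680, vy=13.660 → t=3.557, apex=24.010, x_land=23.478, impact vy=-21.913
  bounce: vy ← 0.79·21.913 = 17.312
Arc 2: start y=0.000, vy=17.312 → t=3.462, apex=14.985, x_land=46.330, impact vy=-17.312
  bounce: vy ← 0.79·17.312 = 13.676
Arc 3: start y=0.000, vy=13.676 → t=2.735, apex=9.352, x_land=64.382, impact vy=-13.676
  bounce: vy ← 0.79·13.676 = 10.804
Arc 4: start y=0.000, vy=10.804 → t=2.161, apex=5.836, x_land=78.644, impact vy=-10.804
  bounce: vy ← 0.79·10.804 = 8.535
Arc 5: start y=0.000, vy=8.535 → t=1.707, apex=3.643, x_land=89.910, impact vy=-8.535
  bounce: vy ← 0.79·8.535 = 6.743
Arc 6: start y=0.000, vy=6.743 → t=1.349, apex=2.273, x_land=98.811, impact vy=-6.743
  bounce: vy ← 0.79·6.743 = 5.327

1 3.557 24.010 23.478
2 3.462 14.985 46.330
3 2.735 9.352 64.382
4 2.161 5.836 78.644
5 1.707 3.643 89.910
6 1.349 2.273 98.811
final: 98.811 5.327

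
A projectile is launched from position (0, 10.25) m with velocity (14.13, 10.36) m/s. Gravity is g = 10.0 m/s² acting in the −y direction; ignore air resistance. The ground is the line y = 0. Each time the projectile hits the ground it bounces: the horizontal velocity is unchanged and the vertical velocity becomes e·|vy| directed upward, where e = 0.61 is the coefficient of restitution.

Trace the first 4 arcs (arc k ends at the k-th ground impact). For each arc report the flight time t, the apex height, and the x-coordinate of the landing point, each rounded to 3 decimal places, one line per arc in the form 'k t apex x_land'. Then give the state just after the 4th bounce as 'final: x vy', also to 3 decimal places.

1 2.803 15.616 39.610
2 2.156 5.811 70.076
3 1.315 2.162 88.660
4 0.802 0.805 99.996
final: 99.996 2.447

Arc 1: start y=10.250, vy=10.360 → t=2.803, apex=15.616, x_land=39.610, impact vy=-17.673
  bounce: vy ← 0.61·17.673 = 10.780
Arc 2: start y=0.000, vy=10.780 → t=2.156, apex=5.811, x_land=70.076, impact vy=-10.780
  bounce: vy ← 0.61·10.780 = 6.576
Arc 3: start y=0.000, vy=6.576 → t=1.315, apex=2.162, x_land=88.660, impact vy=-6.576
  bounce: vy ← 0.61·6.576 = 4.011
Arc 4: start y=0.000, vy=4.011 → t=0.802, apex=0.805, x_land=99.996, impact vy=-4.011
  bounce: vy ← 0.61·4.011 = 2.447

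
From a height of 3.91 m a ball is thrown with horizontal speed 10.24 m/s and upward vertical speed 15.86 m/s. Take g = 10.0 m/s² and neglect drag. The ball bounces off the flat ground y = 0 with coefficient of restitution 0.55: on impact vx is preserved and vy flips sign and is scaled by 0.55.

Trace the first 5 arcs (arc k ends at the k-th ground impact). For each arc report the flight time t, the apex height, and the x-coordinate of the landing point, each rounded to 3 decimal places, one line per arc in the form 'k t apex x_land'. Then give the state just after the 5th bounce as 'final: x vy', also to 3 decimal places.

1 3.402 16.487 34.835
2 1.997 4.987 55.289
3 1.099 1.509 66.539
4 0.604 0.456 72.726
5 0.332 0.138 76.129
final: 76.129 0.914

Arc 1: start y=3.910, vy=15.860 → t=3.402, apex=16.487, x_land=34.835, impact vy=-18.159
  bounce: vy ← 0.55·18.159 = 9.987
Arc 2: start y=0.000, vy=9.987 → t=1.997, apex=4.987, x_land=55.289, impact vy=-9.987
  bounce: vy ← 0.55·9.987 = 5.493
Arc 3: start y=0.000, vy=5.493 → t=1.099, apex=1.509, x_land=66.539, impact vy=-5.493
  bounce: vy ← 0.55·5.493 = 3.021
Arc 4: start y=0.000, vy=3.021 → t=0.604, apex=0.456, x_land=72.726, impact vy=-3.021
  bounce: vy ← 0.55·3.021 = 1.662
Arc 5: start y=0.000, vy=1.662 → t=0.332, apex=0.138, x_land=76.129, impact vy=-1.662
  bounce: vy ← 0.55·1.662 = 0.914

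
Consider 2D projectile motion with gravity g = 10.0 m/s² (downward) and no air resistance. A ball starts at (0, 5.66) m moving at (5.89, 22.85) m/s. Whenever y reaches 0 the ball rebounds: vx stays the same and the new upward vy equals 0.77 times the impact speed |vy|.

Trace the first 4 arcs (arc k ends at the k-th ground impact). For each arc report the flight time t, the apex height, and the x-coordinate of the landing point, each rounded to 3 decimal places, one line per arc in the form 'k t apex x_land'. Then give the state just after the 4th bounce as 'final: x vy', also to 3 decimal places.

Arc 1: start y=5.660, vy=22.850 → t=4.806, apex=31.766, x_land=28.305, impact vy=-25.206
  bounce: vy ← 0.77·25.206 = 19.408
Arc 2: start y=0.000, vy=19.408 → t=3.882, apex=18.834, x_land=51.168, impact vy=-19.408
  bounce: vy ← 0.77·19.408 = 14.944
Arc 3: start y=0.000, vy=14.944 → t=2.989, apex=11.167, x_land=68.772, impact vy=-14.944
  bounce: vy ← 0.77·14.944 = 11.507
Arc 4: start y=0.000, vy=11.507 → t=2.301, apex=6.621, x_land=82.328, impact vy=-11.507
  bounce: vy ← 0.77·11.507 = 8.861

1 4.806 31.766 28.305
2 3.882 18.834 51.168
3 2.989 11.167 68.772
4 2.301 6.621 82.328
final: 82.328 8.861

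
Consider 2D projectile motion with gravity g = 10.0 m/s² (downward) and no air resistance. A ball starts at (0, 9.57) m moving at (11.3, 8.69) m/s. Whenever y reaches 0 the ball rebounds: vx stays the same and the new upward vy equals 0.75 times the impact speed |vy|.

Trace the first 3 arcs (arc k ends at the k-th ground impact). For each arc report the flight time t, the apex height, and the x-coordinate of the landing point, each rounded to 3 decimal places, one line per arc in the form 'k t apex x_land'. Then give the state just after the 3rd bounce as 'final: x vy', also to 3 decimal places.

Arc 1: start y=9.570, vy=8.690 → t=2.503, apex=13.346, x_land=28.281, impact vy=-16.338
  bounce: vy ← 0.75·16.338 = 12.253
Arc 2: start y=0.000, vy=12.253 → t=2.451, apex=7.507, x_land=55.973, impact vy=-12.253
  bounce: vy ← 0.75·12.253 = 9.190
Arc 3: start y=0.000, vy=9.190 → t=1.838, apex=4.223, x_land=76.742, impact vy=-9.190
  bounce: vy ← 0.75·9.190 = 6.892

1 2.503 13.346 28.281
2 2.451 7.507 55.973
3 1.838 4.223 76.742
final: 76.742 6.892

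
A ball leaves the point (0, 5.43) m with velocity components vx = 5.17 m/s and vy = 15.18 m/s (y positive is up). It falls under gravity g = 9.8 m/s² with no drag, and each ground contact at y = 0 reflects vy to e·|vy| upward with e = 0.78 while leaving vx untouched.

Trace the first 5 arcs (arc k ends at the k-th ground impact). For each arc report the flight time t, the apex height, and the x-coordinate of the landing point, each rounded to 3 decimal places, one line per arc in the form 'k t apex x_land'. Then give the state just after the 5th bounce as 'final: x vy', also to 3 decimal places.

1 3.422 17.187 17.691
2 2.922 10.456 32.796
3 2.279 6.362 44.577
4 1.778 3.870 53.767
5 1.386 2.355 60.935
final: 60.935 5.299

Arc 1: start y=5.430, vy=15.180 → t=3.422, apex=17.187, x_land=17.691, impact vy=-18.354
  bounce: vy ← 0.78·18.354 = 14.316
Arc 2: start y=0.000, vy=14.316 → t=2.922, apex=10.456, x_land=32.796, impact vy=-14.316
  bounce: vy ← 0.78·14.316 = 11.166
Arc 3: start y=0.000, vy=11.166 → t=2.279, apex=6.362, x_land=44.577, impact vy=-11.166
  bounce: vy ← 0.78·11.166 = 8.710
Arc 4: start y=0.000, vy=8.710 → t=1.778, apex=3.870, x_land=53.767, impact vy=-8.710
  bounce: vy ← 0.78·8.710 = 6.794
Arc 5: start y=0.000, vy=6.794 → t=1.386, apex=2.355, x_land=60.935, impact vy=-6.794
  bounce: vy ← 0.78·6.794 = 5.299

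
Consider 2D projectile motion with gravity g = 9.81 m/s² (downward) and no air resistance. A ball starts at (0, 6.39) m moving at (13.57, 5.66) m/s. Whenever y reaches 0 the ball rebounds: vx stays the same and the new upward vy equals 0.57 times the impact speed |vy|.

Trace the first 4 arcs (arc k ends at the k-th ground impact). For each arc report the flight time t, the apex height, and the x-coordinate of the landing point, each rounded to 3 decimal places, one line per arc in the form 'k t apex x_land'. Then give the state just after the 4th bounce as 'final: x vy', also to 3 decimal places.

1 1.856 8.023 25.184
2 1.458 2.607 44.969
3 0.831 0.847 56.246
4 0.474 0.275 62.674
final: 62.674 1.324

Arc 1: start y=6.390, vy=5.660 → t=1.856, apex=8.023, x_land=25.184, impact vy=-12.546
  bounce: vy ← 0.57·12.546 = 7.151
Arc 2: start y=0.000, vy=7.151 → t=1.458, apex=2.607, x_land=44.969, impact vy=-7.151
  bounce: vy ← 0.57·7.151 = 4.076
Arc 3: start y=0.000, vy=4.076 → t=0.831, apex=0.847, x_land=56.246, impact vy=-4.076
  bounce: vy ← 0.57·4.076 = 2.323
Arc 4: start y=0.000, vy=2.323 → t=0.474, apex=0.275, x_land=62.674, impact vy=-2.323
  bounce: vy ← 0.57·2.323 = 1.324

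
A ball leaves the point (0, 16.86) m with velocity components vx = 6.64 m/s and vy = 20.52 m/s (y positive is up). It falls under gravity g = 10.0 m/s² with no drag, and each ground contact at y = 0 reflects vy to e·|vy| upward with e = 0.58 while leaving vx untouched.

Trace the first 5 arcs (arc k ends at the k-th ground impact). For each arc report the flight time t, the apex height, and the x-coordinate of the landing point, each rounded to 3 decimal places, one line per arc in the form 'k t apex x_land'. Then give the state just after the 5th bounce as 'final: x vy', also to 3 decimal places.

Arc 1: start y=16.860, vy=20.520 → t=4.806, apex=37.914, x_land=31.910, impact vy=-27.537
  bounce: vy ← 0.58·27.537 = 15.971
Arc 2: start y=0.000, vy=15.971 → t=3.194, apex=12.754, x_land=53.120, impact vy=-15.971
  bounce: vy ← 0.58·15.971 = 9.263
Arc 3: start y=0.000, vy=9.263 → t=1.853, apex=4.290, x_land=65.421, impact vy=-9.263
  bounce: vy ← 0.58·9.263 = 5.373
Arc 4: start y=0.000, vy=5.373 → t=1.075, apex=1.443, x_land=72.556, impact vy=-5.373
  bounce: vy ← 0.58·5.373 = 3.116
Arc 5: start y=0.000, vy=3.116 → t=0.623, apex=0.486, x_land=76.695, impact vy=-3.116
  bounce: vy ← 0.58·3.116 = 1.807

1 4.806 37.914 31.910
2 3.194 12.754 53.120
3 1.853 4.290 65.421
4 1.075 1.443 72.556
5 0.623 0.486 76.695
final: 76.695 1.807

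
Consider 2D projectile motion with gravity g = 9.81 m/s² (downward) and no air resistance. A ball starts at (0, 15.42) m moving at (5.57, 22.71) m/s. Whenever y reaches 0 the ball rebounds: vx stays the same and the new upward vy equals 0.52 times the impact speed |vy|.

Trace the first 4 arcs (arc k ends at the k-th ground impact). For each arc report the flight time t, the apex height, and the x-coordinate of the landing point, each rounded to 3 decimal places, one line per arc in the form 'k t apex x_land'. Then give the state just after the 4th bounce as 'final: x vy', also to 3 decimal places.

1 5.231 41.707 29.136
2 3.033 11.277 46.028
3 1.577 3.049 54.812
4 0.820 0.825 59.379
final: 59.379 2.092

Arc 1: start y=15.420, vy=22.710 → t=5.231, apex=41.707, x_land=29.136, impact vy=-28.606
  bounce: vy ← 0.52·28.606 = 14.875
Arc 2: start y=0.000, vy=14.875 → t=3.033, apex=11.277, x_land=46.028, impact vy=-14.875
  bounce: vy ← 0.52·14.875 = 7.735
Arc 3: start y=0.000, vy=7.735 → t=1.577, apex=3.049, x_land=54.812, impact vy=-7.735
  bounce: vy ← 0.52·7.735 = 4.022
Arc 4: start y=0.000, vy=4.022 → t=0.820, apex=0.825, x_land=59.379, impact vy=-4.022
  bounce: vy ← 0.52·4.022 = 2.092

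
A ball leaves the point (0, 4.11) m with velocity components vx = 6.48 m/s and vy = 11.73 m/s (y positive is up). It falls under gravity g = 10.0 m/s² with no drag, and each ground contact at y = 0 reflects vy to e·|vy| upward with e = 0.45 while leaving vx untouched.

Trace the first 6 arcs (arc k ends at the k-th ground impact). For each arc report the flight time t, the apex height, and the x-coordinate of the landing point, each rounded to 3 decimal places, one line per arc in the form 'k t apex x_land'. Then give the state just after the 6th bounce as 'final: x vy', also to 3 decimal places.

1 2.656 10.990 17.208
2 1.334 2.225 25.854
3 0.600 0.451 29.745
4 0.270 0.091 31.496
5 0.122 0.018 32.284
6 0.055 0.004 32.638
final: 32.638 0.123

Arc 1: start y=4.110, vy=11.730 → t=2.656, apex=10.990, x_land=17.208, impact vy=-14.825
  bounce: vy ← 0.45·14.825 = 6.671
Arc 2: start y=0.000, vy=6.671 → t=1.334, apex=2.225, x_land=25.854, impact vy=-6.671
  bounce: vy ← 0.45·6.671 = 3.002
Arc 3: start y=0.000, vy=3.002 → t=0.600, apex=0.451, x_land=29.745, impact vy=-3.002
  bounce: vy ← 0.45·3.002 = 1.351
Arc 4: start y=0.000, vy=1.351 → t=0.270, apex=0.091, x_land=31.496, impact vy=-1.351
  bounce: vy ← 0.45·1.351 = 0.608
Arc 5: start y=0.000, vy=0.608 → t=0.122, apex=0.018, x_land=32.284, impact vy=-0.608
  bounce: vy ← 0.45·0.608 = 0.274
Arc 6: start y=0.000, vy=0.274 → t=0.055, apex=0.004, x_land=32.638, impact vy=-0.274
  bounce: vy ← 0.45·0.274 = 0.123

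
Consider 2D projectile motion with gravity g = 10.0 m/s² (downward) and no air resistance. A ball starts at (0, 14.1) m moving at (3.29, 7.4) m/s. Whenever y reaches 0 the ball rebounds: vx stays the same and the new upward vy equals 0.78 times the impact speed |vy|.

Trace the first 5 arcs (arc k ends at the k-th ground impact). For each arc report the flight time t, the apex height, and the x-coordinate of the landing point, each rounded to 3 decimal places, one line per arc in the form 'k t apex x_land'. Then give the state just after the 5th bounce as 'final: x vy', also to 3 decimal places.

Arc 1: start y=14.100, vy=7.400 → t=2.575, apex=16.838, x_land=8.472, impact vy=-18.351
  bounce: vy ← 0.78·18.351 = 14.314
Arc 2: start y=0.000, vy=14.314 → t=2.863, apex=10.244, x_land=17.891, impact vy=-14.314
  bounce: vy ← 0.78·14.314 = 11.165
Arc 3: start y=0.000, vy=11.165 → t=2.233, apex=6.233, x_land=25.237, impact vy=-11.165
  bounce: vy ← 0.78·11.165 = 8.709
Arc 4: start y=0.000, vy=8.709 → t=1.742, apex=3.792, x_land=30.967, impact vy=-8.709
  bounce: vy ← 0.78·8.709 = 6.793
Arc 5: start y=0.000, vy=6.793 → t=1.359, apex=2.307, x_land=35.437, impact vy=-6.793
  bounce: vy ← 0.78·6.793 = 5.298

1 2.575 16.838 8.472
2 2.863 10.244 17.891
3 2.233 6.233 25.237
4 1.742 3.792 30.967
5 1.359 2.307 35.437
final: 35.437 5.298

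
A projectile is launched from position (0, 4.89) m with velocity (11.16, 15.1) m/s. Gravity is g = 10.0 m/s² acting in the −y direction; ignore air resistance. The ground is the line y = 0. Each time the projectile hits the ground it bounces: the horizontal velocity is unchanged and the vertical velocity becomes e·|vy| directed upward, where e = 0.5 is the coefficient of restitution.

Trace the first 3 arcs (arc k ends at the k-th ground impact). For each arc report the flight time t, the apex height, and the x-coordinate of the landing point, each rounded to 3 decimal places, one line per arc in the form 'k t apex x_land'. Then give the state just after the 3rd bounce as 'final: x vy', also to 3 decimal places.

1 3.315 16.290 36.996
2 1.805 4.073 57.140
3 0.903 1.018 67.212
final: 67.212 2.256

Arc 1: start y=4.890, vy=15.100 → t=3.315, apex=16.290, x_land=36.996, impact vy=-18.050
  bounce: vy ← 0.5·18.050 = 9.025
Arc 2: start y=0.000, vy=9.025 → t=1.805, apex=4.073, x_land=57.140, impact vy=-9.025
  bounce: vy ← 0.5·9.025 = 4.513
Arc 3: start y=0.000, vy=4.513 → t=0.903, apex=1.018, x_land=67.212, impact vy=-4.513
  bounce: vy ← 0.5·4.513 = 2.256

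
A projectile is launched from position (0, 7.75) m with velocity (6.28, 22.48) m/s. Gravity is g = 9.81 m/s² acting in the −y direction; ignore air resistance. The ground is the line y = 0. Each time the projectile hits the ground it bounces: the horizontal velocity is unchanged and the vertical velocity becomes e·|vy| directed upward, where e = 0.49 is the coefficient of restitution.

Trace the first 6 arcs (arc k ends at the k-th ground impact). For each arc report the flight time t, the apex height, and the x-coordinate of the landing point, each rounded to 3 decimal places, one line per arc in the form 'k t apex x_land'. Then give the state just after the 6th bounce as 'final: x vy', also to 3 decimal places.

1 4.905 33.507 30.805
2 2.561 8.045 46.890
3 1.255 1.932 54.772
4 0.615 0.464 58.634
5 0.301 0.111 60.526
6 0.148 0.027 61.454
final: 61.454 0.355

Arc 1: start y=7.750, vy=22.480 → t=4.905, apex=33.507, x_land=30.805, impact vy=-25.640
  bounce: vy ← 0.49·25.640 = 12.564
Arc 2: start y=0.000, vy=12.564 → t=2.561, apex=8.045, x_land=46.890, impact vy=-12.564
  bounce: vy ← 0.49·12.564 = 6.156
Arc 3: start y=0.000, vy=6.156 → t=1.255, apex=1.932, x_land=54.772, impact vy=-6.156
  bounce: vy ← 0.49·6.156 = 3.017
Arc 4: start y=0.000, vy=3.017 → t=0.615, apex=0.464, x_land=58.634, impact vy=-3.017
  bounce: vy ← 0.49·3.017 = 1.478
Arc 5: start y=0.000, vy=1.478 → t=0.301, apex=0.111, x_land=60.526, impact vy=-1.478
  bounce: vy ← 0.49·1.478 = 0.724
Arc 6: start y=0.000, vy=0.724 → t=0.148, apex=0.027, x_land=61.454, impact vy=-0.724
  bounce: vy ← 0.49·0.724 = 0.355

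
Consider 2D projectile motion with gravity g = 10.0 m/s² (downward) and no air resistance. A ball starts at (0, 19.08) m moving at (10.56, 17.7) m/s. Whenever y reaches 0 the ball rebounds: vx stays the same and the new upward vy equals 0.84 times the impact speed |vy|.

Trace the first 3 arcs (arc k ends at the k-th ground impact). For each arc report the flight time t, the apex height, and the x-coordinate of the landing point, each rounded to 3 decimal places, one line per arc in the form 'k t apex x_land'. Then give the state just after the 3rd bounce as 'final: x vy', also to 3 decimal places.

1 4.406 34.744 46.528
2 4.429 24.516 93.294
3 3.720 17.298 132.578
final: 132.578 15.624

Arc 1: start y=19.080, vy=17.700 → t=4.406, apex=34.744, x_land=46.528, impact vy=-26.361
  bounce: vy ← 0.84·26.361 = 22.143
Arc 2: start y=0.000, vy=22.143 → t=4.429, apex=24.516, x_land=93.294, impact vy=-22.143
  bounce: vy ← 0.84·22.143 = 18.600
Arc 3: start y=0.000, vy=18.600 → t=3.720, apex=17.298, x_land=132.578, impact vy=-18.600
  bounce: vy ← 0.84·18.600 = 15.624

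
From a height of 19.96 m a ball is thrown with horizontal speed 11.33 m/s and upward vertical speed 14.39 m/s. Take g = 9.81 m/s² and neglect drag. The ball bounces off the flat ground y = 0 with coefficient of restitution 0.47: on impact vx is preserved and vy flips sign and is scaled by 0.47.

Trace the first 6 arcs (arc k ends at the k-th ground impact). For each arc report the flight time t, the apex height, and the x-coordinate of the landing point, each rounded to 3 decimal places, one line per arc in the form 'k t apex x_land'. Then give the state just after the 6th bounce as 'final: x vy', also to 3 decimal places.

1 3.961 30.514 44.879
2 2.345 6.741 71.443
3 1.102 1.489 83.928
4 0.518 0.329 89.795
5 0.243 0.073 92.553
6 0.114 0.016 93.850
final: 93.850 0.264

Arc 1: start y=19.960, vy=14.390 → t=3.961, apex=30.514, x_land=44.879, impact vy=-24.468
  bounce: vy ← 0.47·24.468 = 11.500
Arc 2: start y=0.000, vy=11.500 → t=2.345, apex=6.741, x_land=71.443, impact vy=-11.500
  bounce: vy ← 0.47·11.500 = 5.405
Arc 3: start y=0.000, vy=5.405 → t=1.102, apex=1.489, x_land=83.928, impact vy=-5.405
  bounce: vy ← 0.47·5.405 = 2.540
Arc 4: start y=0.000, vy=2.540 → t=0.518, apex=0.329, x_land=89.795, impact vy=-2.540
  bounce: vy ← 0.47·2.540 = 1.194
Arc 5: start y=0.000, vy=1.194 → t=0.243, apex=0.073, x_land=92.553, impact vy=-1.194
  bounce: vy ← 0.47·1.194 = 0.561
Arc 6: start y=0.000, vy=0.561 → t=0.114, apex=0.016, x_land=93.850, impact vy=-0.561
  bounce: vy ← 0.47·0.561 = 0.264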